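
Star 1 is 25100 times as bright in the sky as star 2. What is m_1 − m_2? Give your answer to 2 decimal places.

Pogson: Δm = −2.5 log₁₀(ratio) = −2.5 log₁₀(25100) = −2.5 × 4.3997 = -10.999
Star 1 is brighter, so it has the smaller magnitude: the difference is negative.

m_1 − m_2 ≈ -11.00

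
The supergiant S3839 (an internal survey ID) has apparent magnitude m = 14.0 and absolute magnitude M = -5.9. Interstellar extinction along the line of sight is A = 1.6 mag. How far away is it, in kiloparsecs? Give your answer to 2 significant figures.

m − M = 5 log₁₀(d/10 pc) + A  ⇒  14.0 − (-5.9) − 1.6 = 5 log₁₀(d/10)
18.300 = 5 log₁₀(d/10)
log₁₀ d = (m − M − A)/5 + 1 = 4.6600
d = 10^4.6600 = 45710 pc
= 45.71 kpc

d ≈ 46 kpc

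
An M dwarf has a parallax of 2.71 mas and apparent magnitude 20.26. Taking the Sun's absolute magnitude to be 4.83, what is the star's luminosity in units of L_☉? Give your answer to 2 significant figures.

L/L_☉ ≈ 9.2×10^-4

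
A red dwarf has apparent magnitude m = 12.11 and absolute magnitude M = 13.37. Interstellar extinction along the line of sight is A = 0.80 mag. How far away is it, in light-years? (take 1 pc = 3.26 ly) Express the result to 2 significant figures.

m − M = 5 log₁₀(d/10 pc) + A  ⇒  12.11 − (13.37) − 0.80 = 5 log₁₀(d/10)
-2.060 = 5 log₁₀(d/10)
log₁₀ d = (m − M − A)/5 + 1 = 0.5880
d = 10^0.5880 = 3.873 pc
= 12.62 ly

d ≈ 13 ly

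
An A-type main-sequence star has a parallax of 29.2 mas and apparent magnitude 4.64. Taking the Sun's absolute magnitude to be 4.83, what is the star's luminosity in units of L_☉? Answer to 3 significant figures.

d = 1/p = 1000/29.2 mas = 34.25 pc
M = m − 5 log₁₀ d + 5 = 4.64 − 5·1.5346 + 5 = 1.967
M − M_☉ = 1.967 − 4.83 = -2.863
L/L_☉ = 10^(−0.4 × -2.863) = 13.97

L/L_☉ ≈ 14.0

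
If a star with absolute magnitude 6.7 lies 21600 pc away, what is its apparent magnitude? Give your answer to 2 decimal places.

m = M + 5 log₁₀ d − 5 = 6.7 + 5·4.3345 − 5 = 23.372

m ≈ 23.37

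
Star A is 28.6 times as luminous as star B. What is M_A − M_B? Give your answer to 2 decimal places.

Pogson: ΔM = −2.5 log₁₀(ratio) = −2.5 log₁₀(28.6) = −2.5 × 1.4564 = -3.641
Star A is brighter, so it has the smaller magnitude: the difference is negative.

M_A − M_B ≈ -3.64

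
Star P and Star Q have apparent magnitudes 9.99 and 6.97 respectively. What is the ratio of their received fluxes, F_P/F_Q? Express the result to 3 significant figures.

F_P/F_Q ≈ 0.0619

Magnitude difference = 3.02
Flux ratio = 10^(−0.4 Δm) = 10^(−0.4 × 3.02) = 10^-1.208 = 0.06194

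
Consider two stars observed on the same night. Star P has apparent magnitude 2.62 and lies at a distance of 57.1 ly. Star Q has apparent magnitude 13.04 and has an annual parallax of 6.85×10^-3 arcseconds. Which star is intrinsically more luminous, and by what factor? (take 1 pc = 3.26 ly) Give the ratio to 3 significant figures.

Star P: d = 57.1 ly / 3.26 = 17.52 pc
Star P: M = m − 5 log₁₀ d + 5 = 2.62 − 5·1.2434 + 5 = 1.403
Star Q: d = 1/p = 1/6.85×10^-3″ = 146.0 pc
Star Q: M = m − 5 log₁₀ d + 5 = 13.04 − 5·2.1643 + 5 = 7.218
ΔM = M_P − M_Q = 1.403 − (7.218) = -5.816; smaller M is more luminous → Star P.
L ratio = 10^(0.4 |ΔM|) = 10^2.326 = 211.9

Star P is more luminous, by a factor of 212.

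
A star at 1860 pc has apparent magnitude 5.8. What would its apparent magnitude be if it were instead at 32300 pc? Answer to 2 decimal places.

Flux ∝ 1/d², so Δm = 5 log₁₀(d₂/d₁) = 5 log₁₀(32300/1860) = 6.198
m₂ = m₁ + Δm = 5.8 + (6.198) = 11.998

m ≈ 12.00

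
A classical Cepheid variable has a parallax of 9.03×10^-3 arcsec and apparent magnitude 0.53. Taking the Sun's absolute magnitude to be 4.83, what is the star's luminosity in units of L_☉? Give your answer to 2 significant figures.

L/L_☉ ≈ 6400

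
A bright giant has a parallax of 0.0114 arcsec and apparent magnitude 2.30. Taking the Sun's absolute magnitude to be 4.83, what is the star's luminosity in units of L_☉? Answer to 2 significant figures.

d = 1/p = 1/0.0114″ = 87.72 pc
M = m − 5 log₁₀ d + 5 = 2.30 − 5·1.9431 + 5 = -2.415
M − M_☉ = -2.415 − 4.83 = -7.245
L/L_☉ = 10^(−0.4 × -7.245) = 791.0

L/L_☉ ≈ 790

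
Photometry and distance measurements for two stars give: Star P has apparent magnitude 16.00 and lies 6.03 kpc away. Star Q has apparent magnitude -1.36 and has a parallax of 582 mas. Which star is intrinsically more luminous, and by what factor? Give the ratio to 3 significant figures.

Star P is more luminous, by a factor of 1.40.

Star P: d = 6.03 kpc = 6030 pc
Star P: M = m − 5 log₁₀ d + 5 = 16.00 − 5·3.7803 + 5 = 2.098
Star Q: p = 582 mas = 0.582″ → d = 1/p = 1.718 pc
Star Q: M = m − 5 log₁₀ d + 5 = -1.36 − 5·0.2351 + 5 = 2.465
ΔM = M_P − M_Q = 2.098 − (2.465) = -0.366; smaller M is more luminous → Star P.
L ratio = 10^(0.4 |ΔM|) = 10^0.146 = 1.401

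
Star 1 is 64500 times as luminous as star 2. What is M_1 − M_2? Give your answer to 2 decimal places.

M_1 − M_2 ≈ -12.02

Pogson: ΔM = −2.5 log₁₀(ratio) = −2.5 log₁₀(64500) = −2.5 × 4.8096 = -12.024
Star 1 is brighter, so it has the smaller magnitude: the difference is negative.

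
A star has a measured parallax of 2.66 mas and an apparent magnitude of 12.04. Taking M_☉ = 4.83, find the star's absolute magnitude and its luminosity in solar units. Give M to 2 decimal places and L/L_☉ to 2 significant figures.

d = 1/p = 1000/2.66 mas = 375.9 pc
M = m − 5 log₁₀ d + 5 = 12.04 − 5·2.5751 + 5 = 4.164
M − M_☉ = 4.164 − 4.83 = -0.666
L/L_☉ = 10^(−0.4 × -0.666) = 1.846

M ≈ 4.16; L/L_☉ ≈ 1.8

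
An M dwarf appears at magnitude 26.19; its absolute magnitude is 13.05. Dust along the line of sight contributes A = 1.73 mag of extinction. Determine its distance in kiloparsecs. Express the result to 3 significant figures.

d ≈ 1.91 kpc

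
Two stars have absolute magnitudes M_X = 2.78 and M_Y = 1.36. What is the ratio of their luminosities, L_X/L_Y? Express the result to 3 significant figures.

L_X/L_Y ≈ 0.270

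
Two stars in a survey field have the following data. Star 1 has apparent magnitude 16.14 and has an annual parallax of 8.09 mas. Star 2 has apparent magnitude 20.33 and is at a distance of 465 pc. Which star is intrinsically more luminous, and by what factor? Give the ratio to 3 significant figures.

Star 1 is more luminous, by a factor of 3.35.

Star 1: p = 8.09 mas = 8.09×10^-3″ → d = 1/p = 123.6 pc
Star 1: M = m − 5 log₁₀ d + 5 = 16.14 − 5·2.0921 + 5 = 10.680
Star 2: M = m − 5 log₁₀ d + 5 = 20.33 − 5·2.6675 + 5 = 11.993
ΔM = M_1 − M_2 = 10.680 − (11.993) = -1.313; smaller M is more luminous → Star 1.
L ratio = 10^(0.4 |ΔM|) = 10^0.525 = 3.351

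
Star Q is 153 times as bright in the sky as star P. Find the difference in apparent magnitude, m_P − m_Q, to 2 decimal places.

Pogson: Δm = −2.5 log₁₀(ratio) = −2.5 log₁₀(153) = −2.5 × 2.1847 = -5.462
Star Q is brighter so has the smaller magnitude: m_P − m_Q is positive.

m_P − m_Q ≈ 5.46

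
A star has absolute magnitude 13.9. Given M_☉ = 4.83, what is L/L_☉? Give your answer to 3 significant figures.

L/L_☉ ≈ 2.36×10^-4

M − M_☉ = 13.9 − 4.83 = 9.070
L/L_☉ = 10^(−0.4 (M − M_☉)) = 10^-3.628 = 2.355×10^-4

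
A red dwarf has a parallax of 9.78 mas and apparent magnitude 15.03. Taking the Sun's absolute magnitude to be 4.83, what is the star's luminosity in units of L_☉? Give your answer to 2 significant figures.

L/L_☉ ≈ 8.7×10^-3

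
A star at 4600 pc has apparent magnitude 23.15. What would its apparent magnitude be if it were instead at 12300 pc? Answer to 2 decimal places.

Flux ∝ 1/d², so Δm = 5 log₁₀(d₂/d₁) = 5 log₁₀(12300/4600) = 2.136
m₂ = m₁ + Δm = 23.15 + (2.136) = 25.286

m ≈ 25.29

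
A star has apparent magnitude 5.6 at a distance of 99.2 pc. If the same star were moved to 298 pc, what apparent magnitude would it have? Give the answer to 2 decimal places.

m ≈ 7.99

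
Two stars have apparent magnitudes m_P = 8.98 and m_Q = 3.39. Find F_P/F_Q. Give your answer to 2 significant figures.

F_P/F_Q ≈ 5.8×10^-3

Magnitude difference = 5.59
Flux ratio = 10^(−0.4 Δm) = 10^(−0.4 × 5.59) = 10^-2.236 = 5.808×10^-3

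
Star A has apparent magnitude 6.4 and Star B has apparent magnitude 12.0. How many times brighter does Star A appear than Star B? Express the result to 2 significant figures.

170

Magnitude difference = -5.6
Flux ratio = 10^(−0.4 Δm) = 10^(−0.4 × -5.6) = 10^2.240 = 173.8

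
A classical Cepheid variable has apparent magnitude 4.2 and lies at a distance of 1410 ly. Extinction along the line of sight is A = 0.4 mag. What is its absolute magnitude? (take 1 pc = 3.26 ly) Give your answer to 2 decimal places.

M ≈ -4.38

d = 1410 ly / 3.26 = 432.5 pc
5 log₁₀(d/10 pc) = 5 log₁₀(432.5) − 5 = 8.180
M = m − 5 log₁₀(d/10) − A = 4.2 − 8.180 − 0.4 = -4.380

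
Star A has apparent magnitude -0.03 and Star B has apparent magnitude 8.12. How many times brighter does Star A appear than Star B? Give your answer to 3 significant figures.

1820

Magnitude difference = -8.15
Flux ratio = 10^(−0.4 Δm) = 10^(−0.4 × -8.15) = 10^3.260 = 1820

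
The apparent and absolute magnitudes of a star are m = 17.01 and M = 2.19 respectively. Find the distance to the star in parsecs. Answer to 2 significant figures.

d ≈ 9200 pc

μ = m − M = 14.820
m − M = 5 log₁₀ d − 5
log₁₀ d = (m − M)/5 + 1 = 3.9640
d = 10^3.9640 = 9204 pc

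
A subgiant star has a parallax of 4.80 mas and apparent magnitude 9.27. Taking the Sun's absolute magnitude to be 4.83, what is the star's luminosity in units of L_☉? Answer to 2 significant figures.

d = 1/p = 1000/4.80 mas = 208.3 pc
M = m − 5 log₁₀ d + 5 = 9.27 − 5·2.3188 + 5 = 2.676
M − M_☉ = 2.676 − 4.83 = -2.154
L/L_☉ = 10^(−0.4 × -2.154) = 7.270

L/L_☉ ≈ 7.3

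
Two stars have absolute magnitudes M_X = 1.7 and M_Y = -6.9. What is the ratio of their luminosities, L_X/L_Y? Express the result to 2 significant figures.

L_X/L_Y ≈ 3.6×10^-4

ΔM = M_X − M_Y = 8.6
L_X/L_Y = 10^(−0.4 ΔM) = 10^-3.440 = 3.631×10^-4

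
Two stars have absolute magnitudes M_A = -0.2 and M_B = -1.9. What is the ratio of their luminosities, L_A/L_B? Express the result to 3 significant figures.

L_A/L_B ≈ 0.209

ΔM = M_A − M_B = 1.7
L_A/L_B = 10^(−0.4 ΔM) = 10^-0.680 = 0.2089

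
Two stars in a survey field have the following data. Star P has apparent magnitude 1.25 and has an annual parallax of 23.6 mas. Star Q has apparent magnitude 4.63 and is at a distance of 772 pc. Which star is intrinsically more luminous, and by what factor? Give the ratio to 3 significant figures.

Star P: p = 23.6 mas = 0.0236″ → d = 1/p = 42.37 pc
Star P: M = m − 5 log₁₀ d + 5 = 1.25 − 5·1.6271 + 5 = -1.885
Star Q: M = m − 5 log₁₀ d + 5 = 4.63 − 5·2.8876 + 5 = -4.808
ΔM = M_P − M_Q = -1.885 − (-4.808) = 2.923; smaller M is more luminous → Star Q.
L ratio = 10^(0.4 |ΔM|) = 10^1.169 = 14.76

Star Q is more luminous, by a factor of 14.8.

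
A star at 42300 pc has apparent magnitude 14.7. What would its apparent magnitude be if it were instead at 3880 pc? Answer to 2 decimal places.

Flux ∝ 1/d², so Δm = 5 log₁₀(d₂/d₁) = 5 log₁₀(3880/42300) = -5.188
m₂ = m₁ + Δm = 14.7 + (-5.188) = 9.512

m ≈ 9.51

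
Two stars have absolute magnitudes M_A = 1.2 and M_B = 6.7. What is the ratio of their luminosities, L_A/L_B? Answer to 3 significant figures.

ΔM = M_A − M_B = -5.5
L_A/L_B = 10^(−0.4 ΔM) = 10^2.200 = 158.5

L_A/L_B ≈ 158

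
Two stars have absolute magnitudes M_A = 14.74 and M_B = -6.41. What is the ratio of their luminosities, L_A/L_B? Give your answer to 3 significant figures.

L_A/L_B ≈ 3.47×10^-9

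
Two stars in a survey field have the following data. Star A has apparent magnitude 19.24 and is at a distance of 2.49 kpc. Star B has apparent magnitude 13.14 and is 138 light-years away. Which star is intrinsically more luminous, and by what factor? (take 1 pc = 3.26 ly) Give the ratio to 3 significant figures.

Star A is more luminous, by a factor of 12.6.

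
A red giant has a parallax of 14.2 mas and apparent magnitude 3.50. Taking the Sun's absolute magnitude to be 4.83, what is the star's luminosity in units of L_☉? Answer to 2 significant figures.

L/L_☉ ≈ 170

d = 1/p = 1000/14.2 mas = 70.42 pc
M = m − 5 log₁₀ d + 5 = 3.50 − 5·1.8477 + 5 = -0.739
M − M_☉ = -0.739 − 4.83 = -5.569
L/L_☉ = 10^(−0.4 × -5.569) = 168.8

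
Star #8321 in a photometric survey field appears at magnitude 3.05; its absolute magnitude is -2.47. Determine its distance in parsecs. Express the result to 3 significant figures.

d ≈ 127 pc

μ = m − M = 5.520
m − M = 5 log₁₀ d − 5
log₁₀ d = (m − M)/5 + 1 = 2.1040
d = 10^2.1040 = 127.1 pc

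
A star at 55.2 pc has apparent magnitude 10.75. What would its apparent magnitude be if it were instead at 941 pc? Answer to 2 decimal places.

m ≈ 16.91

Flux ∝ 1/d², so Δm = 5 log₁₀(d₂/d₁) = 5 log₁₀(941/55.2) = 6.158
m₂ = m₁ + Δm = 10.75 + (6.158) = 16.908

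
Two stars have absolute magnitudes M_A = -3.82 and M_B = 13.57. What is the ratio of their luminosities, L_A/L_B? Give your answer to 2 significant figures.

ΔM = M_A − M_B = -17.39
L_A/L_B = 10^(−0.4 ΔM) = 10^6.956 = 9.036×10^6

L_A/L_B ≈ 9.0×10^6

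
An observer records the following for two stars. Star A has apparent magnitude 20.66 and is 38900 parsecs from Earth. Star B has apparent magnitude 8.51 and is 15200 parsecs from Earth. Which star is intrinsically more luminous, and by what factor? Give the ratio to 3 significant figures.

Star B is more luminous, by a factor of 11100.

Star A: M = m − 5 log₁₀ d + 5 = 20.66 − 5·4.5899 + 5 = 2.710
Star B: M = m − 5 log₁₀ d + 5 = 8.51 − 5·4.1818 + 5 = -7.399
ΔM = M_A − M_B = 2.710 − (-7.399) = 10.109; smaller M is more luminous → Star B.
L ratio = 10^(0.4 |ΔM|) = 10^4.044 = 11060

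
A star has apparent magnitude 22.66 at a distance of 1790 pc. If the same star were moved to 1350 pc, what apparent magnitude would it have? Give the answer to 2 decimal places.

Flux ∝ 1/d², so Δm = 5 log₁₀(d₂/d₁) = 5 log₁₀(1350/1790) = -0.613
m₂ = m₁ + Δm = 22.66 + (-0.613) = 22.047

m ≈ 22.05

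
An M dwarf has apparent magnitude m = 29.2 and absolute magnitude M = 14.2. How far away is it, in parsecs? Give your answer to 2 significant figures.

Distance modulus: m − M = 29.2 − (14.2) = 15.000
m − M = 5 log₁₀ d − 5
log₁₀ d = (m − M)/5 + 1 = 4.0000
d = 10^4.0000 = 10000 pc

d ≈ 10000 pc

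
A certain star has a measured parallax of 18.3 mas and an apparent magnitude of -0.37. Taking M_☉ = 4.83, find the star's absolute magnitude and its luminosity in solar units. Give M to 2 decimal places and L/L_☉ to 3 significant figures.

d = 1/p = 1000/18.3 mas = 54.64 pc
M = m − 5 log₁₀ d + 5 = -0.37 − 5·1.7375 + 5 = -4.058
M − M_☉ = -4.058 − 4.83 = -8.888
L/L_☉ = 10^(−0.4 × -8.888) = 3590

M ≈ -4.06; L/L_☉ ≈ 3590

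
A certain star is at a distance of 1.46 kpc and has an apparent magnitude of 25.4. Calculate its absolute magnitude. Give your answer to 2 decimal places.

d = 1.46 kpc = 1460 pc
5 log₁₀(d/10 pc) = 5 log₁₀(1460) − 5 = 10.822
M = m − 5 log₁₀(d/10) = 25.4 − 10.822 = 14.578

M ≈ 14.58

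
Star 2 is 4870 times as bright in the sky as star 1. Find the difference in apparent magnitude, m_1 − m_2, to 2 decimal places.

m_1 − m_2 ≈ 9.22

Pogson: Δm = −2.5 log₁₀(ratio) = −2.5 log₁₀(4870) = −2.5 × 3.6875 = -9.219
Star 2 is brighter so has the smaller magnitude: m_1 − m_2 is positive.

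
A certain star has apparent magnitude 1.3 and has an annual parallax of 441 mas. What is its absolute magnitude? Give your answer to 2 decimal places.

M ≈ 4.52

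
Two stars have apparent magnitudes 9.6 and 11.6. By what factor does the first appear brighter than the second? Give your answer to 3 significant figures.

Δm = 9.6 − (11.6) = -2.0
Flux ratio = 10^(−0.4 Δm) = 10^(−0.4 × -2.0) = 10^0.800 = 6.310

6.31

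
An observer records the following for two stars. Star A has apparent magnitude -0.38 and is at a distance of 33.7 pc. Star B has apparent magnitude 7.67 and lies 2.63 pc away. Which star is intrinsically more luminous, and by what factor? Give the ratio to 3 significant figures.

Star A is more luminous, by a factor of 272000.

Star A: M = m − 5 log₁₀ d + 5 = -0.38 − 5·1.5276 + 5 = -3.018
Star B: M = m − 5 log₁₀ d + 5 = 7.67 − 5·0.4200 + 5 = 10.570
ΔM = M_A − M_B = -3.018 − (10.570) = -13.588; smaller M is more luminous → Star A.
L ratio = 10^(0.4 |ΔM|) = 10^5.435 = 272500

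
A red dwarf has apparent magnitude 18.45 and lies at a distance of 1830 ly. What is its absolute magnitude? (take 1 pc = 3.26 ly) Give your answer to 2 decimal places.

M ≈ 9.70

d = 1830 ly / 3.26 = 561.3 pc
5 log₁₀(d/10 pc) = 5 log₁₀(561.3) − 5 = 8.746
M = m − 5 log₁₀(d/10) = 18.45 − 8.746 = 9.704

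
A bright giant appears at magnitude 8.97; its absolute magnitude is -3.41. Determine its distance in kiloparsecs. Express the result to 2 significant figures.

d ≈ 3.0 kpc

Distance modulus: m − M = 8.97 − (-3.41) = 12.380
m − M = 5 log₁₀ d − 5
log₁₀ d = (m − M)/5 + 1 = 3.4760
d = 10^3.4760 = 2992 pc
= 2.992 kpc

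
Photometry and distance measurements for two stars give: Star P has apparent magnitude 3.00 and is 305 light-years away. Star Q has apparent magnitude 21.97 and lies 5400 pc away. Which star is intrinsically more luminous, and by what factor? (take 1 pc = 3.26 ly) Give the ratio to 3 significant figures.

Star P is more luminous, by a factor of 11600.

Star P: d = 305 ly / 3.26 = 93.56 pc
Star P: M = m − 5 log₁₀ d + 5 = 3.00 − 5·1.9711 + 5 = -1.855
Star Q: M = m − 5 log₁₀ d + 5 = 21.97 − 5·3.7324 + 5 = 8.308
ΔM = M_P − M_Q = -1.855 − (8.308) = -10.163; smaller M is more luminous → Star P.
L ratio = 10^(0.4 |ΔM|) = 10^4.065 = 11620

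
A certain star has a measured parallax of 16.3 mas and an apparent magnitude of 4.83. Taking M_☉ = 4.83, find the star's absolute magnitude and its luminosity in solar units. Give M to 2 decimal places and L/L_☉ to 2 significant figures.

d = 1/p = 1000/16.3 mas = 61.35 pc
M = m − 5 log₁₀ d + 5 = 4.83 − 5·1.7878 + 5 = 0.891
M − M_☉ = 0.891 − 4.83 = -3.939
L/L_☉ = 10^(−0.4 × -3.939) = 37.64

M ≈ 0.89; L/L_☉ ≈ 38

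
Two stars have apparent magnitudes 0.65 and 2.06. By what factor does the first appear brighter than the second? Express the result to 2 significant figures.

Δm = 0.65 − (2.06) = -1.41
Flux ratio = 10^(−0.4 Δm) = 10^(−0.4 × -1.41) = 10^0.564 = 3.664

3.7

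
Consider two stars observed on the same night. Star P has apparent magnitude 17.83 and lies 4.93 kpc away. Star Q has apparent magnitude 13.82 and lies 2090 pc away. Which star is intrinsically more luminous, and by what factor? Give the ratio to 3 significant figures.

Star Q is more luminous, by a factor of 7.22.

Star P: d = 4.93 kpc = 4930 pc
Star P: M = m − 5 log₁₀ d + 5 = 17.83 − 5·3.6928 + 5 = 4.366
Star Q: M = m − 5 log₁₀ d + 5 = 13.82 − 5·3.3201 + 5 = 2.219
ΔM = M_P − M_Q = 4.366 − (2.219) = 2.146; smaller M is more luminous → Star Q.
L ratio = 10^(0.4 |ΔM|) = 10^0.859 = 7.221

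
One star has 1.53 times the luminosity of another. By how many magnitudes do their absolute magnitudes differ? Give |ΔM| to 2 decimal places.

Pogson: ΔM = −2.5 log₁₀(ratio) = −2.5 log₁₀(1.53) = −2.5 × 0.1847 = -0.462

|ΔM| ≈ 0.46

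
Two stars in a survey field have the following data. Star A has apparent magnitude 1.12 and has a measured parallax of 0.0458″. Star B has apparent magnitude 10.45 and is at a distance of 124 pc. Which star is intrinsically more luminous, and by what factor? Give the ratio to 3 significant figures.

Star A is more luminous, by a factor of 167.

Star A: d = 1/p = 1/0.0458″ = 21.83 pc
Star A: M = m − 5 log₁₀ d + 5 = 1.12 − 5·1.3391 + 5 = -0.576
Star B: M = m − 5 log₁₀ d + 5 = 10.45 − 5·2.0934 + 5 = 4.983
ΔM = M_A − M_B = -0.576 − (4.983) = -5.559; smaller M is more luminous → Star A.
L ratio = 10^(0.4 |ΔM|) = 10^2.223 = 167.3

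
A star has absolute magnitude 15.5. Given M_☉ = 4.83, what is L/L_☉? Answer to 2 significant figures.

L/L_☉ ≈ 5.4×10^-5

M − M_☉ = 15.5 − 4.83 = 10.670
L/L_☉ = 10^(−0.4 (M − M_☉)) = 10^-4.268 = 5.395×10^-5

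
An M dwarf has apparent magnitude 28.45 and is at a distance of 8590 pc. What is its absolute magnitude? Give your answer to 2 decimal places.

M ≈ 13.78

5 log₁₀(d/10 pc) = 5 log₁₀(8590) − 5 = 14.670
M = m − 5 log₁₀(d/10) = 28.45 − 14.670 = 13.780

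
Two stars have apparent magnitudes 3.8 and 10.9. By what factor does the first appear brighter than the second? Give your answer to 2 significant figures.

Δm = 3.8 − (10.9) = -7.1
Flux ratio = 10^(−0.4 Δm) = 10^(−0.4 × -7.1) = 10^2.840 = 691.8

690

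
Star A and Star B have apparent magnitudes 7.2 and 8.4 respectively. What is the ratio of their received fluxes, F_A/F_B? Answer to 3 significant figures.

F_A/F_B ≈ 3.02

Δm = 7.2 − (8.4) = -1.2
Flux ratio = 10^(−0.4 Δm) = 10^(−0.4 × -1.2) = 10^0.480 = 3.020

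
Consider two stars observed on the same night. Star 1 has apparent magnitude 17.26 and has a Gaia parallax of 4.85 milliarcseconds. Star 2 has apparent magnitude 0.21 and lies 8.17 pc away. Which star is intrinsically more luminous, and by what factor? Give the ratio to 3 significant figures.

Star 1: p = 4.85 mas = 4.85×10^-3″ → d = 1/p = 206.2 pc
Star 1: M = m − 5 log₁₀ d + 5 = 17.26 − 5·2.3143 + 5 = 10.689
Star 2: M = m − 5 log₁₀ d + 5 = 0.21 − 5·0.9122 + 5 = 0.649
ΔM = M_1 − M_2 = 10.689 − (0.649) = 10.040; smaller M is more luminous → Star 2.
L ratio = 10^(0.4 |ΔM|) = 10^4.016 = 10370

Star 2 is more luminous, by a factor of 10400.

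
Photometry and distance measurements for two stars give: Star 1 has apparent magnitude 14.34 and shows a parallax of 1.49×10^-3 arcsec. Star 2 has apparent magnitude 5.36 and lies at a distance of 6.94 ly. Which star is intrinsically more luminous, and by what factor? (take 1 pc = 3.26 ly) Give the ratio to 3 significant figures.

Star 1 is more luminous, by a factor of 25.4.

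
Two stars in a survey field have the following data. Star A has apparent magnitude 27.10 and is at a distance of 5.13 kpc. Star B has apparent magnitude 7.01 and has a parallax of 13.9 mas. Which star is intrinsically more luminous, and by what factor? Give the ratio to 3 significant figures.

Star B is more luminous, by a factor of 21400.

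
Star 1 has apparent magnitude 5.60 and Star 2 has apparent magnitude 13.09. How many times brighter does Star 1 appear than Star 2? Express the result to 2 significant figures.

990

Δm = 5.60 − (13.09) = -7.49
Flux ratio = 10^(−0.4 Δm) = 10^(−0.4 × -7.49) = 10^2.996 = 990.8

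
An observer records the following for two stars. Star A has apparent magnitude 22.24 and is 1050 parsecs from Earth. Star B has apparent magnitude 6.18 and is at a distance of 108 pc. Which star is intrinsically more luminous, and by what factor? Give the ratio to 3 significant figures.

Star B is more luminous, by a factor of 28100.

Star A: M = m − 5 log₁₀ d + 5 = 22.24 − 5·3.0212 + 5 = 12.134
Star B: M = m − 5 log₁₀ d + 5 = 6.18 − 5·2.0334 + 5 = 1.013
ΔM = M_A − M_B = 12.134 − (1.013) = 11.121; smaller M is more luminous → Star B.
L ratio = 10^(0.4 |ΔM|) = 10^4.448 = 28080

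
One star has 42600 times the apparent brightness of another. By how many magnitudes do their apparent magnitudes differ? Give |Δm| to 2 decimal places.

Pogson: Δm = −2.5 log₁₀(ratio) = −2.5 log₁₀(42600) = −2.5 × 4.6294 = -11.574

|Δm| ≈ 11.57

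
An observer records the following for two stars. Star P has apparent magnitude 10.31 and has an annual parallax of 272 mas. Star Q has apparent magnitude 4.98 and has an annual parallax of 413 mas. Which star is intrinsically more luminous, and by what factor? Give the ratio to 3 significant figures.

Star Q is more luminous, by a factor of 58.8.

Star P: p = 272 mas = 0.272″ → d = 1/p = 3.676 pc
Star P: M = m − 5 log₁₀ d + 5 = 10.31 − 5·0.5654 + 5 = 12.483
Star Q: p = 413 mas = 0.413″ → d = 1/p = 2.421 pc
Star Q: M = m − 5 log₁₀ d + 5 = 4.98 − 5·0.3840 + 5 = 8.060
ΔM = M_P − M_Q = 12.483 − (8.060) = 4.423; smaller M is more luminous → Star Q.
L ratio = 10^(0.4 |ΔM|) = 10^1.769 = 58.78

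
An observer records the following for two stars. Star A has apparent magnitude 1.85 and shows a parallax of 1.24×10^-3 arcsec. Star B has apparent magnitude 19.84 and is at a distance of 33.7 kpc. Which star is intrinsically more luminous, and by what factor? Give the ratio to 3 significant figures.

Star A: d = 1/p = 1/1.24×10^-3″ = 806.5 pc
Star A: M = m − 5 log₁₀ d + 5 = 1.85 − 5·2.9066 + 5 = -7.683
Star B: d = 33.7 kpc = 33700 pc
Star B: M = m − 5 log₁₀ d + 5 = 19.84 − 5·4.5276 + 5 = 2.202
ΔM = M_A − M_B = -7.683 − (2.202) = -9.885; smaller M is more luminous → Star A.
L ratio = 10^(0.4 |ΔM|) = 10^3.954 = 8993

Star A is more luminous, by a factor of 8990.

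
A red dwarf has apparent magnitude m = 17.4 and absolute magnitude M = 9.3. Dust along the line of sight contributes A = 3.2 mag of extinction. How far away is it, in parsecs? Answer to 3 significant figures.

m − M = 5 log₁₀(d/10 pc) + A  ⇒  17.4 − (9.3) − 3.2 = 5 log₁₀(d/10)
4.900 = 5 log₁₀(d/10)
log₁₀ d = (m − M − A)/5 + 1 = 1.9800
d = 10^1.9800 = 95.50 pc

d ≈ 95.5 pc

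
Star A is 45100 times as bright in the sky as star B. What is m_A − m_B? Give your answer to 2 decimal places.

m_A − m_B ≈ -11.64

Pogson: Δm = −2.5 log₁₀(ratio) = −2.5 log₁₀(45100) = −2.5 × 4.6542 = -11.635
Star A is brighter, so it has the smaller magnitude: the difference is negative.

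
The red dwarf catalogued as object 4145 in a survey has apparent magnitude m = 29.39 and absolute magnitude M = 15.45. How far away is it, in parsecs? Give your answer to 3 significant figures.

d ≈ 6140 pc

μ = m − M = 13.940
m − M = 5 log₁₀ d − 5
log₁₀ d = (m − M)/5 + 1 = 3.7880
d = 10^3.7880 = 6138 pc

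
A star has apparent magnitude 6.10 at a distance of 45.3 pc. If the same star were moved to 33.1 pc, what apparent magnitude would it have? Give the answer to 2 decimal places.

Flux ∝ 1/d², so Δm = 5 log₁₀(d₂/d₁) = 5 log₁₀(33.1/45.3) = -0.681
m₂ = m₁ + Δm = 6.10 + (-0.681) = 5.419

m ≈ 5.42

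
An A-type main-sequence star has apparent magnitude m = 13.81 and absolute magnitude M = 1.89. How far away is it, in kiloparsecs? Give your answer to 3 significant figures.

Distance modulus: m − M = 13.81 − (1.89) = 11.920
m − M = 5 log₁₀ d − 5
log₁₀ d = (m − M)/5 + 1 = 3.3840
d = 10^3.3840 = 2421 pc
= 2.421 kpc

d ≈ 2.42 kpc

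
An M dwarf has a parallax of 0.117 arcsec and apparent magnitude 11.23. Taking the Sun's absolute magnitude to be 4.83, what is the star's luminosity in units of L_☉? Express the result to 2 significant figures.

d = 1/p = 1/0.117″ = 8.547 pc
M = m − 5 log₁₀ d + 5 = 11.23 − 5·0.9318 + 5 = 11.571
M − M_☉ = 11.571 − 4.83 = 6.741
L/L_☉ = 10^(−0.4 × 6.741) = 2.012×10^-3

L/L_☉ ≈ 2.0×10^-3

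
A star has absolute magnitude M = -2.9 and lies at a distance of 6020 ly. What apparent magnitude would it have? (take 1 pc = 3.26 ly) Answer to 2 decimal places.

m ≈ 8.43

d = 6020 ly / 3.26 = 1847 pc
m = M + 5 log₁₀ d − 5 = -2.9 + 5·3.2664 − 5 = 8.432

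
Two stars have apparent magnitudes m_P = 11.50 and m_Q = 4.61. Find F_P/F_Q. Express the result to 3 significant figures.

F_P/F_Q ≈ 1.75×10^-3

Magnitude difference = 6.89
Flux ratio = 10^(−0.4 Δm) = 10^(−0.4 × 6.89) = 10^-2.756 = 1.754×10^-3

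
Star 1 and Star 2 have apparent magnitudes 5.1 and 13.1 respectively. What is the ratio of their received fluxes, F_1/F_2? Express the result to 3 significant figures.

F_1/F_2 ≈ 1580

Δm = 5.1 − (13.1) = -8.0
Flux ratio = 10^(−0.4 Δm) = 10^(−0.4 × -8.0) = 10^3.200 = 1585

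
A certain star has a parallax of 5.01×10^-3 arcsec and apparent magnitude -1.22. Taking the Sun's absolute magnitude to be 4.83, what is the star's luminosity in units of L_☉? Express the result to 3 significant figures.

L/L_☉ ≈ 105000

d = 1/p = 1/5.01×10^-3″ = 199.6 pc
M = m − 5 log₁₀ d + 5 = -1.22 − 5·2.3002 + 5 = -7.721
M − M_☉ = -7.721 − 4.83 = -12.551
L/L_☉ = 10^(−0.4 × -12.551) = 104800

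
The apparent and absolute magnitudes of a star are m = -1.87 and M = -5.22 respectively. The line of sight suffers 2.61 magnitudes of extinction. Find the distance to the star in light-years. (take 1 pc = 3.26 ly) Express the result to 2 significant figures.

m − M = 5 log₁₀(d/10 pc) + A  ⇒  -1.87 − (-5.22) − 2.61 = 5 log₁₀(d/10)
0.740 = 5 log₁₀(d/10)
log₁₀ d = (m − M − A)/5 + 1 = 1.1480
d = 10^1.1480 = 14.06 pc
= 45.84 ly

d ≈ 46 ly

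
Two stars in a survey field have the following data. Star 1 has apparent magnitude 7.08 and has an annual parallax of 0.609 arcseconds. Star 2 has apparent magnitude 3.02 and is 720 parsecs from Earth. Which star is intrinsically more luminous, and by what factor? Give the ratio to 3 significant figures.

Star 1: d = 1/p = 1/0.609″ = 1.642 pc
Star 1: M = m − 5 log₁₀ d + 5 = 7.08 − 5·0.2154 + 5 = 11.003
Star 2: M = m − 5 log₁₀ d + 5 = 3.02 − 5·2.8573 + 5 = -6.267
ΔM = M_1 − M_2 = 11.003 − (-6.267) = 17.270; smaller M is more luminous → Star 2.
L ratio = 10^(0.4 |ΔM|) = 10^6.908 = 8.089×10^6

Star 2 is more luminous, by a factor of 8.09×10^6.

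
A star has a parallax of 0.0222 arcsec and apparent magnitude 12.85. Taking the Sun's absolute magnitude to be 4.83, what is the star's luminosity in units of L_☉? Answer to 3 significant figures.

L/L_☉ ≈ 0.0126

d = 1/p = 1/0.0222″ = 45.05 pc
M = m − 5 log₁₀ d + 5 = 12.85 − 5·1.6536 + 5 = 9.582
M − M_☉ = 9.582 − 4.83 = 4.752
L/L_☉ = 10^(−0.4 × 4.752) = 0.01257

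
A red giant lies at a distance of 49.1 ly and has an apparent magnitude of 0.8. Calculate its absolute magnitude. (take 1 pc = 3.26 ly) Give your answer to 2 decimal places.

M ≈ -0.09

d = 49.1 ly / 3.26 = 15.06 pc
5 log₁₀(d/10 pc) = 5 log₁₀(15.06) − 5 = 0.889
M = m − 5 log₁₀(d/10) = 0.8 − 0.889 = -0.089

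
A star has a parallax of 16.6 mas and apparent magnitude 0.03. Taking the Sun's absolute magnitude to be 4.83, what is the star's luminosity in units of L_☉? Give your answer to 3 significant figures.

L/L_☉ ≈ 3020

d = 1/p = 1000/16.6 mas = 60.24 pc
M = m − 5 log₁₀ d + 5 = 0.03 − 5·1.7799 + 5 = -3.869
M − M_☉ = -3.869 − 4.83 = -8.699
L/L_☉ = 10^(−0.4 × -8.699) = 3018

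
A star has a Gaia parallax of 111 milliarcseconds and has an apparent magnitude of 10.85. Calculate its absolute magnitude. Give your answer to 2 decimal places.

M ≈ 11.08

p = 111 mas = 0.111″ → d = 1/p = 9.009 pc
5 log₁₀(d/10 pc) = 5 log₁₀(9.009) − 5 = -0.227
M = m − 5 log₁₀(d/10) = 10.85 + 0.227 = 11.077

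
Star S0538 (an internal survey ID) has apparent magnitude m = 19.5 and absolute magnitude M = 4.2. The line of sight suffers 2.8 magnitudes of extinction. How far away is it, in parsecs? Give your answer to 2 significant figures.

d ≈ 3200 pc

m − M = 5 log₁₀(d/10 pc) + A  ⇒  19.5 − (4.2) − 2.8 = 5 log₁₀(d/10)
12.500 = 5 log₁₀(d/10)
log₁₀ d = (m − M − A)/5 + 1 = 3.5000
d = 10^3.5000 = 3162 pc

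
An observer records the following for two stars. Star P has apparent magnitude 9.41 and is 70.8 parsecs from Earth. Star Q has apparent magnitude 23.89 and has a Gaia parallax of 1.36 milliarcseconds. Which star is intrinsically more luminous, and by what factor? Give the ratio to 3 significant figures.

Star P is more luminous, by a factor of 5740.

Star P: M = m − 5 log₁₀ d + 5 = 9.41 − 5·1.8500 + 5 = 5.160
Star Q: p = 1.36 mas = 1.36×10^-3″ → d = 1/p = 735.3 pc
Star Q: M = m − 5 log₁₀ d + 5 = 23.89 − 5·2.8665 + 5 = 14.558
ΔM = M_P − M_Q = 5.160 − (14.558) = -9.398; smaller M is more luminous → Star P.
L ratio = 10^(0.4 |ΔM|) = 10^3.759 = 5743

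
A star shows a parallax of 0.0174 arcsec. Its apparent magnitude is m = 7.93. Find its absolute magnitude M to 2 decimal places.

M ≈ 4.13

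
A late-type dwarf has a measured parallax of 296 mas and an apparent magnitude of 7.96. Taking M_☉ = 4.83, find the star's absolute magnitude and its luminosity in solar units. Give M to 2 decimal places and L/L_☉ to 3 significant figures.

M ≈ 10.32; L/L_☉ ≈ 6.39×10^-3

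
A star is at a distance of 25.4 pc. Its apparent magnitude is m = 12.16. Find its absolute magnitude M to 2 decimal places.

M ≈ 10.14

5 log₁₀(d/10 pc) = 5 log₁₀(25.40) − 5 = 2.024
M = m − 5 log₁₀(d/10) = 12.16 − 2.024 = 10.136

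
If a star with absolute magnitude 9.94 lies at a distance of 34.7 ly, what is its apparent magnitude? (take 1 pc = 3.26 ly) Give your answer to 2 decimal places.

m ≈ 10.08

d = 34.7 ly / 3.26 = 10.64 pc
m = M + 5 log₁₀ d − 5 = 9.94 + 5·1.0271 − 5 = 10.076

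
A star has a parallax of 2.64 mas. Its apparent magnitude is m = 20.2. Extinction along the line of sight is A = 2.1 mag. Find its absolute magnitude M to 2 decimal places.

M ≈ 10.21

p = 2.64 mas = 2.64×10^-3″ → d = 1/p = 378.8 pc
5 log₁₀(d/10 pc) = 5 log₁₀(378.8) − 5 = 7.892
M = m − 5 log₁₀(d/10) − A = 20.2 − 7.892 − 2.1 = 10.208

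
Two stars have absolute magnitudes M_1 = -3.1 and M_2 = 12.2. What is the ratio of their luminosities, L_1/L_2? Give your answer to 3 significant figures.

L_1/L_2 ≈ 1.32×10^6

ΔM = M_1 − M_2 = -15.3
L_1/L_2 = 10^(−0.4 ΔM) = 10^6.120 = 1.318×10^6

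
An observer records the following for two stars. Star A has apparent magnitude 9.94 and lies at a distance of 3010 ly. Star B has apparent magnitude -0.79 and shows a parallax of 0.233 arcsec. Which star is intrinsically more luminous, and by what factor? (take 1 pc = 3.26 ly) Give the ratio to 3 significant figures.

Star A is more luminous, by a factor of 2.36.

Star A: d = 3010 ly / 3.26 = 923.3 pc
Star A: M = m − 5 log₁₀ d + 5 = 9.94 − 5·2.9653 + 5 = 0.113
Star B: d = 1/p = 1/0.233″ = 4.292 pc
Star B: M = m − 5 log₁₀ d + 5 = -0.79 − 5·0.6326 + 5 = 1.047
ΔM = M_A − M_B = 0.113 − (1.047) = -0.934; smaller M is more luminous → Star A.
L ratio = 10^(0.4 |ΔM|) = 10^0.373 = 2.363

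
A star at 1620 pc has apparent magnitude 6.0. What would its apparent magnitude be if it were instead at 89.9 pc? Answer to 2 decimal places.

m ≈ -0.28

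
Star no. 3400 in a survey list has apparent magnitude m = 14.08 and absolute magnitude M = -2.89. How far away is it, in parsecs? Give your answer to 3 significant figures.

d ≈ 24800 pc

μ = m − M = 16.970
m − M = 5 log₁₀ d − 5
log₁₀ d = (m − M)/5 + 1 = 4.3940
d = 10^4.3940 = 24770 pc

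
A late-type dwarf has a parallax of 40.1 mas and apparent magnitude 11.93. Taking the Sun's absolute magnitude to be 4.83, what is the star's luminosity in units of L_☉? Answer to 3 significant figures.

L/L_☉ ≈ 8.99×10^-3

d = 1/p = 1000/40.1 mas = 24.94 pc
M = m − 5 log₁₀ d + 5 = 11.93 − 5·1.3969 + 5 = 9.946
M − M_☉ = 9.946 − 4.83 = 5.116
L/L_☉ = 10^(−0.4 × 5.116) = 8.989×10^-3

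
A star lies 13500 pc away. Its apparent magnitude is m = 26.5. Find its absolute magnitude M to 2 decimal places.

M ≈ 10.85

5 log₁₀(d/10 pc) = 5 log₁₀(13500) − 5 = 15.652
M = m − 5 log₁₀(d/10) = 26.5 − 15.652 = 10.848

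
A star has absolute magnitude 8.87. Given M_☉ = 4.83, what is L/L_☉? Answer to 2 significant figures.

M − M_☉ = 8.87 − 4.83 = 4.040
L/L_☉ = 10^(−0.4 (M − M_☉)) = 10^-1.616 = 0.02421

L/L_☉ ≈ 0.024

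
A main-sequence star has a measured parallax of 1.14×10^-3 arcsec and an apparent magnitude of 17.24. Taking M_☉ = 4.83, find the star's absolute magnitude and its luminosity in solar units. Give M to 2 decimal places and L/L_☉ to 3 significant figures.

M ≈ 7.52; L/L_☉ ≈ 0.0836

d = 1/p = 1/1.14×10^-3″ = 877.2 pc
M = m − 5 log₁₀ d + 5 = 17.24 − 5·2.9431 + 5 = 7.525
M − M_☉ = 7.525 − 4.83 = 2.695
L/L_☉ = 10^(−0.4 × 2.695) = 0.08360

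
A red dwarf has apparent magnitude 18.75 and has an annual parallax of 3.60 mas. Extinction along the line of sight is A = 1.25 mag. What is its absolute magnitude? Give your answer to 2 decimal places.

M ≈ 10.28

p = 3.60 mas = 3.60×10^-3″ → d = 1/p = 277.8 pc
5 log₁₀(d/10 pc) = 5 log₁₀(277.8) − 5 = 7.218
M = m − 5 log₁₀(d/10) − A = 18.75 − 7.218 − 1.25 = 10.282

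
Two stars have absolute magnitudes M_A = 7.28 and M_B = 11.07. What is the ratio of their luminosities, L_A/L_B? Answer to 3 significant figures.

ΔM = M_A − M_B = -3.79
L_A/L_B = 10^(−0.4 ΔM) = 10^1.516 = 32.81

L_A/L_B ≈ 32.8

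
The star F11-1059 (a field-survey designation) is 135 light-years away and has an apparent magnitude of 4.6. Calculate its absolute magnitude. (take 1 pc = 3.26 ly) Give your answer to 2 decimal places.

M ≈ 1.51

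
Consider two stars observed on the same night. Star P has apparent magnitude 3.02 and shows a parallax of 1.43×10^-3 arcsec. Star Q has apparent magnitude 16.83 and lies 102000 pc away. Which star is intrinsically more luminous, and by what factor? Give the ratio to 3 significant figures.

Star P is more luminous, by a factor of 15.7.

Star P: d = 1/p = 1/1.43×10^-3″ = 699.3 pc
Star P: M = m − 5 log₁₀ d + 5 = 3.02 − 5·2.8447 + 5 = -6.203
Star Q: M = m − 5 log₁₀ d + 5 = 16.83 − 5·5.0086 + 5 = -3.213
ΔM = M_P − M_Q = -6.203 − (-3.213) = -2.990; smaller M is more luminous → Star P.
L ratio = 10^(0.4 |ΔM|) = 10^1.196 = 15.71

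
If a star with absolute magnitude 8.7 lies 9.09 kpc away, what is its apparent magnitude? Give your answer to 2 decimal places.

m ≈ 23.49

d = 9.09 kpc = 9090 pc
m = M + 5 log₁₀ d − 5 = 8.7 + 5·3.9586 − 5 = 23.493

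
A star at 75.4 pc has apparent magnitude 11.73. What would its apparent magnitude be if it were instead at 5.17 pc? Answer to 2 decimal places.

m ≈ 5.91

Flux ∝ 1/d², so Δm = 5 log₁₀(d₂/d₁) = 5 log₁₀(5.17/75.4) = -5.819
m₂ = m₁ + Δm = 11.73 + (-5.819) = 5.911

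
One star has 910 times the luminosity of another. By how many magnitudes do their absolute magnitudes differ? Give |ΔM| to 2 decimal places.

Pogson: ΔM = −2.5 log₁₀(ratio) = −2.5 log₁₀(910) = −2.5 × 2.9590 = -7.398

|ΔM| ≈ 7.40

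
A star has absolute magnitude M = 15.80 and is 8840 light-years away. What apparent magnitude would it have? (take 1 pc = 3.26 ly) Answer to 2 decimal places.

m ≈ 27.97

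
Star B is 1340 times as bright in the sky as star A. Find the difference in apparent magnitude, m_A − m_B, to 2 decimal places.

Pogson: Δm = −2.5 log₁₀(ratio) = −2.5 log₁₀(1340) = −2.5 × 3.1271 = -7.818
Star B is brighter so has the smaller magnitude: m_A − m_B is positive.

m_A − m_B ≈ 7.82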